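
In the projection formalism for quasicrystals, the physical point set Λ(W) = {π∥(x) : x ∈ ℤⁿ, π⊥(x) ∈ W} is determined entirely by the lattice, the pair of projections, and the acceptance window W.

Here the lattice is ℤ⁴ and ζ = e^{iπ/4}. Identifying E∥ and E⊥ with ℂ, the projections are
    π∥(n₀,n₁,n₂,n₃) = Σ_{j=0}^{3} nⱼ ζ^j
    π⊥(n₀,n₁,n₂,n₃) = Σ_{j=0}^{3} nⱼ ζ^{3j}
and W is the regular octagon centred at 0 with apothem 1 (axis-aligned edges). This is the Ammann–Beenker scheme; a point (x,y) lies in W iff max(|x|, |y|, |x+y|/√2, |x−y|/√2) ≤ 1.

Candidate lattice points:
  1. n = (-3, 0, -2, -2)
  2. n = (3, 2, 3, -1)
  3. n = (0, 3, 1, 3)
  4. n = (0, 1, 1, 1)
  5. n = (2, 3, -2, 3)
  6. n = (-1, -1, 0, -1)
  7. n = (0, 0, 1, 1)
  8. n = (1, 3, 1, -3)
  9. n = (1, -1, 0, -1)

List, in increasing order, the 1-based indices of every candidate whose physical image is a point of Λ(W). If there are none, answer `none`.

4, 7

π⊥(n) = n₀ + n₁ζ³ + n₂ζ⁶ + n₃ζ⁹ where ζ = e^{iπ/4}.
#1 (-3, 0, -2, -2): internal (-4.414214, 0.585786); octagon support 4.414214 vs apothem 1 → ∉ W
#2 (3, 2, 3, -1): internal (0.878680, -2.292893); octagon support 2.292893 vs apothem 1 → ∉ W
#3 (0, 3, 1, 3): internal (0.000000, 3.242641); octagon support 3.242641 vs apothem 1 → ∉ W
#4 (0, 1, 1, 1): internal (0.000000, 0.414214); octagon support 0.414214 vs apothem 1 → ∈ W
#5 (2, 3, -2, 3): internal (2.000000, 6.242641); octagon support 6.242641 vs apothem 1 → ∉ W
#6 (-1, -1, 0, -1): internal (-1.000000, -1.414214); octagon support 1.707107 vs apothem 1 → ∉ W
#7 (0, 0, 1, 1): internal (0.707107, -0.292893); octagon support 0.707107 vs apothem 1 → ∈ W
#8 (1, 3, 1, -3): internal (-3.242641, -1.000000); octagon support 3.242641 vs apothem 1 → ∉ W
#9 (1, -1, 0, -1): internal (1.000000, -1.414214); octagon support 1.707107 vs apothem 1 → ∉ W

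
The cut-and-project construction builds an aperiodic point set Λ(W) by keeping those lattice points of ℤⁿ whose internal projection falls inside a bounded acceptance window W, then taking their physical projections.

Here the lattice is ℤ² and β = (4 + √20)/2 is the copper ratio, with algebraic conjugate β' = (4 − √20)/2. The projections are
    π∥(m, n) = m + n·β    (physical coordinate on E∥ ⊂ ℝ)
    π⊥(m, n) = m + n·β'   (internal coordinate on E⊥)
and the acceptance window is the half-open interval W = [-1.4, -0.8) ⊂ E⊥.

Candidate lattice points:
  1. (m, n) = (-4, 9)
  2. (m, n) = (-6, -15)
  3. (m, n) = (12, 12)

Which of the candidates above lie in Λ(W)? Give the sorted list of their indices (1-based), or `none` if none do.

Numerically β ≈ 4.236068 and β' = −1/β ≈ -0.236068.
#1 (-4,9): internal coord -4 + (9)·β' = -6.124612; -6.124612 ∉ [-1.4, -0.8) → out
#2 (-6,-15): internal coord -6 + (-15)·β' = -2.458980; -2.458980 ∉ [-1.4, -0.8) → out
#3 (12,12): internal coord 12 + (12)·β' = +9.167184; +9.167184 ∉ [-1.4, -0.8) → out

none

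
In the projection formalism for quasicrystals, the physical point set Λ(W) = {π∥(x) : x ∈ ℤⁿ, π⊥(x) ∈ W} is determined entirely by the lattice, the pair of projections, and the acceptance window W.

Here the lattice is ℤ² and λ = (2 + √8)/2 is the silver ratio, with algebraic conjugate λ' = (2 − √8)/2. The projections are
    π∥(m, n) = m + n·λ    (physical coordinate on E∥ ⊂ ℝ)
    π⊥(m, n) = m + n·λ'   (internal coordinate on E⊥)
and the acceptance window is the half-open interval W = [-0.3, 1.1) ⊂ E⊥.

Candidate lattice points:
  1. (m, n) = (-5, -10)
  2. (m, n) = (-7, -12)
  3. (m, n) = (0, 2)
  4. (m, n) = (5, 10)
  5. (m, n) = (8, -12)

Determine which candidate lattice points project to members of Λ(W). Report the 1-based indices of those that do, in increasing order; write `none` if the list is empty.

λ' = (2−√8)/2 ≈ -0.414214.
[1] lift (-5,-10): star map gives -0.857864; window check -0.3 ≤ -0.857864 < 1.1 is false → out
[2] lift (-7,-12): star map gives -2.029437; window check -0.3 ≤ -2.029437 < 1.1 is false → out
[3] lift (0,2): star map gives -0.828427; window check -0.3 ≤ -0.828427 < 1.1 is false → out
[4] lift (5,10): star map gives 0.857864; window check -0.3 ≤ 0.857864 < 1.1 is true → IN Λ
[5] lift (8,-12): star map gives 12.970563; window check -0.3 ≤ 12.970563 < 1.1 is false → out

4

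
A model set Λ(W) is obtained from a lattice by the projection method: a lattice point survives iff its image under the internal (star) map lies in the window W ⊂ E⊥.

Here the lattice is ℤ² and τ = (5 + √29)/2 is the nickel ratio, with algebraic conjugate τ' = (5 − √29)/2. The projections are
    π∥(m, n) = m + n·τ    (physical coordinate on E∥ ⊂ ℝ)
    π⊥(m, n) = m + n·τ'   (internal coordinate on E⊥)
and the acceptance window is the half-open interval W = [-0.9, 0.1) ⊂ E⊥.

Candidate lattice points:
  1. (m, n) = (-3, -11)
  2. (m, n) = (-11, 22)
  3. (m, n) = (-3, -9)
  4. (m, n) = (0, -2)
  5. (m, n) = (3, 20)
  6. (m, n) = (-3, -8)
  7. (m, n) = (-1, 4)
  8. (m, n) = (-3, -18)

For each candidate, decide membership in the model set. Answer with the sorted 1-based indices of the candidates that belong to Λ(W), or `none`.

1, 5

Numerically τ ≈ 5.1926 and τ' = −1/τ ≈ -0.1926.
#1 (-3,-11): internal coord -3 + (-11)·τ' = -0.8816; -0.8816 ∈ [-0.9, 0.1) → IN Λ
#2 (-11,22): internal coord -11 + (22)·τ' = -15.2368; -15.2368 ∉ [-0.9, 0.1) → out
#3 (-3,-9): internal coord -3 + (-9)·τ' = -1.2668; -1.2668 ∉ [-0.9, 0.1) → out
#4 (0,-2): internal coord 0 + (-2)·τ' = +0.3852; +0.3852 ∉ [-0.9, 0.1) → out
#5 (3,20): internal coord 3 + (20)·τ' = -0.8516; -0.8516 ∈ [-0.9, 0.1) → IN Λ
#6 (-3,-8): internal coord -3 + (-8)·τ' = -1.4593; -1.4593 ∉ [-0.9, 0.1) → out
#7 (-1,4): internal coord -1 + (4)·τ' = -1.7703; -1.7703 ∉ [-0.9, 0.1) → out
#8 (-3,-18): internal coord -3 + (-18)·τ' = +0.4665; +0.4665 ∉ [-0.9, 0.1) → out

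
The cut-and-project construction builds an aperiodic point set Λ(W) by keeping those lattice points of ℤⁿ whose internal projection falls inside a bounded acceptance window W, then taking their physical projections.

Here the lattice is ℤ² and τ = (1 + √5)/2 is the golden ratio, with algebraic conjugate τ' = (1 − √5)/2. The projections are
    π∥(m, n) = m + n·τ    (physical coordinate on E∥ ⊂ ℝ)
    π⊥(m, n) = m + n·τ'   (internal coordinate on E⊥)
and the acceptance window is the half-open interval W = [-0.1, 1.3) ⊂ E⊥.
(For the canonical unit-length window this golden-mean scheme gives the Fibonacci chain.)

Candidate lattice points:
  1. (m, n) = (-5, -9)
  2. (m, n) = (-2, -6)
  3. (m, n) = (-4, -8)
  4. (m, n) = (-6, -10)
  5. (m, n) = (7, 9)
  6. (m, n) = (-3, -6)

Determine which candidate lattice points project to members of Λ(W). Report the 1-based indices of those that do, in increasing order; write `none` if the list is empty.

τ' = (1−√5)/2 ≈ -0.618034.
#1 (-5,-9): internal coord -5 + (-9)·τ' = +0.562306; +0.562306 ∈ [-0.1, 1.3) → IN Λ
#2 (-2,-6): internal coord -2 + (-6)·τ' = +1.708204; +1.708204 ∉ [-0.1, 1.3) → out
#3 (-4,-8): internal coord -4 + (-8)·τ' = +0.944272; +0.944272 ∈ [-0.1, 1.3) → IN Λ
#4 (-6,-10): internal coord -6 + (-10)·τ' = +0.180340; +0.180340 ∈ [-0.1, 1.3) → IN Λ
#5 (7,9): internal coord 7 + (9)·τ' = +1.437694; +1.437694 ∉ [-0.1, 1.3) → out
#6 (-3,-6): internal coord -3 + (-6)·τ' = +0.708204; +0.708204 ∈ [-0.1, 1.3) → IN Λ

1, 3, 4, 6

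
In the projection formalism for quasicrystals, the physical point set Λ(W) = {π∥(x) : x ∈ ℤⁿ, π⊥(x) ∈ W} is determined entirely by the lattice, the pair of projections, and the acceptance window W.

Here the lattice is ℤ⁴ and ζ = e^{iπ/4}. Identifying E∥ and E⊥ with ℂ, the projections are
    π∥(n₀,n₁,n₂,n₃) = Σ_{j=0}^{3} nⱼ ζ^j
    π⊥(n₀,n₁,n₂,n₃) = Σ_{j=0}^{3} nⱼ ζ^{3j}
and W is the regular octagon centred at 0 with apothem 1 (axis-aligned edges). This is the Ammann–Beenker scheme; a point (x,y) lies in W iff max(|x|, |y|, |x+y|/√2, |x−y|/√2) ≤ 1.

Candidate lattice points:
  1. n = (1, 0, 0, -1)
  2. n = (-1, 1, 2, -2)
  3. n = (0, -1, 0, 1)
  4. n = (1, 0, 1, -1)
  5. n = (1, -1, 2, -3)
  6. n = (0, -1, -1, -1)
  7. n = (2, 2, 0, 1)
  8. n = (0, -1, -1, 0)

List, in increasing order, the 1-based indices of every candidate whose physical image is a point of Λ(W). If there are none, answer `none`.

π⊥(n) = n₀ + n₁ζ³ + n₂ζ⁶ + n₃ζ⁹ where ζ = e^{iπ/4}.
#1 (1, 0, 0, -1): internal (0.2929, -0.7071); octagon support 0.7071 vs apothem 1 → ∈ W
#2 (-1, 1, 2, -2): internal (-3.1213, -2.7071); octagon support 4.1213 vs apothem 1 → ∉ W
#3 (0, -1, 0, 1): internal (1.4142, 0.0000); octagon support 1.4142 vs apothem 1 → ∉ W
#4 (1, 0, 1, -1): internal (0.2929, -1.7071); octagon support 1.7071 vs apothem 1 → ∉ W
#5 (1, -1, 2, -3): internal (-0.4142, -4.8284); octagon support 4.8284 vs apothem 1 → ∉ W
#6 (0, -1, -1, -1): internal (0.0000, -0.4142); octagon support 0.4142 vs apothem 1 → ∈ W
#7 (2, 2, 0, 1): internal (1.2929, 2.1213); octagon support 2.4142 vs apothem 1 → ∉ W
#8 (0, -1, -1, 0): internal (0.7071, 0.2929); octagon support 0.7071 vs apothem 1 → ∈ W

1, 6, 8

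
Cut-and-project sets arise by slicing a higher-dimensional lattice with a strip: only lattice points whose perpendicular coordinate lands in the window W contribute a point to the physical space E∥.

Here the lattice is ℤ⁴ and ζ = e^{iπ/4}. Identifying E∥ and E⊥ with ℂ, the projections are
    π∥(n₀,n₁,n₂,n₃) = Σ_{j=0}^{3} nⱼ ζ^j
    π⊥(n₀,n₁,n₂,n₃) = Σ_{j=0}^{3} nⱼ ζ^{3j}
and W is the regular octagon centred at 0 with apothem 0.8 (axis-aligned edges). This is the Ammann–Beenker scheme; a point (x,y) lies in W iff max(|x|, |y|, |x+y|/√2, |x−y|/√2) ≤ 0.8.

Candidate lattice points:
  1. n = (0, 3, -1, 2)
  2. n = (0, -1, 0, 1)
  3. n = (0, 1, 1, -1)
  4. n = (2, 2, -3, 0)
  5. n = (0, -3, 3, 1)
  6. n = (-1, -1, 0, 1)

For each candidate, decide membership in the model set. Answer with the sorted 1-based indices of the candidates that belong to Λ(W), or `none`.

Internal map: ζ^{3j} for j=0..3 gives (1,0), (−√2/2,√2/2), (0,−1), (√2/2,√2/2).
candidate 1: n = (0, 3, -1, 2) → π⊥ ≈ (-0.707107, +4.535534); max(|x|,|y|,|x±y|/√2) = 4.535534 > 0.8 ⇒ ∉ W
candidate 2: n = (0, -1, 0, 1) → π⊥ ≈ (+1.414214, +0.000000); max(|x|,|y|,|x±y|/√2) = 1.414214 > 0.8 ⇒ ∉ W
candidate 3: n = (0, 1, 1, -1) → π⊥ ≈ (-1.414214, -1.000000); max(|x|,|y|,|x±y|/√2) = 1.707107 > 0.8 ⇒ ∉ W
candidate 4: n = (2, 2, -3, 0) → π⊥ ≈ (+0.585786, +4.414214); max(|x|,|y|,|x±y|/√2) = 4.414214 > 0.8 ⇒ ∉ W
candidate 5: n = (0, -3, 3, 1) → π⊥ ≈ (+2.828427, -4.414214); max(|x|,|y|,|x±y|/√2) = 5.121320 > 0.8 ⇒ ∉ W
candidate 6: n = (-1, -1, 0, 1) → π⊥ ≈ (+0.414214, +0.000000); max(|x|,|y|,|x±y|/√2) = 0.414214 ≤ 0.8 ⇒ ∈ W

6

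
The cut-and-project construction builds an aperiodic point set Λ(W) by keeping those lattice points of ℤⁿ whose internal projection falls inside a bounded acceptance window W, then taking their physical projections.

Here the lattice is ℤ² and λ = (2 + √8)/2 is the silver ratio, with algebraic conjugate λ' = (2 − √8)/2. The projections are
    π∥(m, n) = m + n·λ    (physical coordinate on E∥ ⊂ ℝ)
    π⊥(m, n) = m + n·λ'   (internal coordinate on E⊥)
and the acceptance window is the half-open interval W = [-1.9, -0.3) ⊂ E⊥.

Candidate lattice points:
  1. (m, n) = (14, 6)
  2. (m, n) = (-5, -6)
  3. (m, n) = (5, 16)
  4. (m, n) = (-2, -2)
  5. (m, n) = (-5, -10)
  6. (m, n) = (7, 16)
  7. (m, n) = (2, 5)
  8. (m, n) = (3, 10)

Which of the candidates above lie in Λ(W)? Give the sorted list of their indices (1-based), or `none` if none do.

3, 4, 5, 8

Numerically λ ≈ 2.4142 and λ' = −1/λ ≈ -0.4142.
#1 (14,6): internal coord 14 + (6)·λ' = +11.5147; +11.5147 ∉ [-1.9, -0.3) → out
#2 (-5,-6): internal coord -5 + (-6)·λ' = -2.5147; -2.5147 ∉ [-1.9, -0.3) → out
#3 (5,16): internal coord 5 + (16)·λ' = -1.6274; -1.6274 ∈ [-1.9, -0.3) → IN Λ
#4 (-2,-2): internal coord -2 + (-2)·λ' = -1.1716; -1.1716 ∈ [-1.9, -0.3) → IN Λ
#5 (-5,-10): internal coord -5 + (-10)·λ' = -0.8579; -0.8579 ∈ [-1.9, -0.3) → IN Λ
#6 (7,16): internal coord 7 + (16)·λ' = +0.3726; +0.3726 ∉ [-1.9, -0.3) → out
#7 (2,5): internal coord 2 + (5)·λ' = -0.0711; -0.0711 ∉ [-1.9, -0.3) → out
#8 (3,10): internal coord 3 + (10)·λ' = -1.1421; -1.1421 ∈ [-1.9, -0.3) → IN Λ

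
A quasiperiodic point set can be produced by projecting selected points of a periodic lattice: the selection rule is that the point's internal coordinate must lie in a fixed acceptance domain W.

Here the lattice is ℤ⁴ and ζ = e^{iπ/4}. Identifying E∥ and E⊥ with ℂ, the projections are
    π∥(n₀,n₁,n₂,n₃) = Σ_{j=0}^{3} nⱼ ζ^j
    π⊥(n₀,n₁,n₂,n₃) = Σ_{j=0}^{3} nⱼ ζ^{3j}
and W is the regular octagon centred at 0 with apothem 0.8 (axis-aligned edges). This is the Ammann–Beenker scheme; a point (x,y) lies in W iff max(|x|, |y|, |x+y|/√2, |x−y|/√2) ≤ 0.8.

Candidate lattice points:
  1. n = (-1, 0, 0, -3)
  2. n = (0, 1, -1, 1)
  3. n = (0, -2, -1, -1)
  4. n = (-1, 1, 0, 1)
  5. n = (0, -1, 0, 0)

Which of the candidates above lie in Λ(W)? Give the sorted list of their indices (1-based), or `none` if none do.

none

Internal map: ζ^{3j} for j=0..3 gives (1,0), (−√2/2,√2/2), (0,−1), (√2/2,√2/2).
candidate 1: n = (-1, 0, 0, -3) → π⊥ ≈ (-3.121320, -2.121320); max(|x|,|y|,|x±y|/√2) = 3.707107 > 0.8 ⇒ ∉ W
candidate 2: n = (0, 1, -1, 1) → π⊥ ≈ (+0.000000, +2.414214); max(|x|,|y|,|x±y|/√2) = 2.414214 > 0.8 ⇒ ∉ W
candidate 3: n = (0, -2, -1, -1) → π⊥ ≈ (+0.707107, -1.121320); max(|x|,|y|,|x±y|/√2) = 1.292893 > 0.8 ⇒ ∉ W
candidate 4: n = (-1, 1, 0, 1) → π⊥ ≈ (-1.000000, +1.414214); max(|x|,|y|,|x±y|/√2) = 1.707107 > 0.8 ⇒ ∉ W
candidate 5: n = (0, -1, 0, 0) → π⊥ ≈ (+0.707107, -0.707107); max(|x|,|y|,|x±y|/√2) = 1.000000 > 0.8 ⇒ ∉ W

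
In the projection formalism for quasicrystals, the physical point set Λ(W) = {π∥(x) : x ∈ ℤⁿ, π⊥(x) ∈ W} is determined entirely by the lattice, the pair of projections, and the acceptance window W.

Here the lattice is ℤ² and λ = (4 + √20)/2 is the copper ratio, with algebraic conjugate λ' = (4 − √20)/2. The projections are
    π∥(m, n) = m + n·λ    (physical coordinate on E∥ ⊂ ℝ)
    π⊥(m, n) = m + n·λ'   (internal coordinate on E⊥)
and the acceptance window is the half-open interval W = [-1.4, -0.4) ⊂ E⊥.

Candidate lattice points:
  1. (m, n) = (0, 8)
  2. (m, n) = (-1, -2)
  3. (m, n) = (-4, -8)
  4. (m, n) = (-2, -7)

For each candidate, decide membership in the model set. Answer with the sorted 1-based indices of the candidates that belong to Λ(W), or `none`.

λ' = (4−√20)/2 ≈ -0.236068.
#1 (0,8): internal coord 0 + (8)·λ' = -1.888544; -1.888544 ∉ [-1.4, -0.4) → out
#2 (-1,-2): internal coord -1 + (-2)·λ' = -0.527864; -0.527864 ∈ [-1.4, -0.4) → IN Λ
#3 (-4,-8): internal coord -4 + (-8)·λ' = -2.111456; -2.111456 ∉ [-1.4, -0.4) → out
#4 (-2,-7): internal coord -2 + (-7)·λ' = -0.347524; -0.347524 ∉ [-1.4, -0.4) → out

2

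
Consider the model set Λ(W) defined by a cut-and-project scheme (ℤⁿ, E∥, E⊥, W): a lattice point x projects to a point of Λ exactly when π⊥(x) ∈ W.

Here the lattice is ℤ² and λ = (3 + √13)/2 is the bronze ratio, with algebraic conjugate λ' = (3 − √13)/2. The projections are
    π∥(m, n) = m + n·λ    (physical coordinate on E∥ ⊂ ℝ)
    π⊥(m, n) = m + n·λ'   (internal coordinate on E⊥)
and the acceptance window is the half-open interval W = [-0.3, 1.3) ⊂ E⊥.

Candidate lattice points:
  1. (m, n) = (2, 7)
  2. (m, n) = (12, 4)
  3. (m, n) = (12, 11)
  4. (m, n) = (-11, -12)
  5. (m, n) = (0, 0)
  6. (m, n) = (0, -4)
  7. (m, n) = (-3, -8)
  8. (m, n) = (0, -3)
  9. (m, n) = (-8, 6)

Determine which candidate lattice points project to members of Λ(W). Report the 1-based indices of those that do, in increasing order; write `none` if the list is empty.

λ' = (3−√13)/2 ≈ -0.3028.
[1] lift (2,7): star map gives -0.1194; window check -0.3 ≤ -0.1194 < 1.3 is true → IN Λ
[2] lift (12,4): star map gives 10.7889; window check -0.3 ≤ 10.7889 < 1.3 is false → out
[3] lift (12,11): star map gives 8.6695; window check -0.3 ≤ 8.6695 < 1.3 is false → out
[4] lift (-11,-12): star map gives -7.3667; window check -0.3 ≤ -7.3667 < 1.3 is false → out
[5] lift (0,0): star map gives 0.0000; window check -0.3 ≤ 0.0000 < 1.3 is true → IN Λ
[6] lift (0,-4): star map gives 1.2111; window check -0.3 ≤ 1.2111 < 1.3 is true → IN Λ
[7] lift (-3,-8): star map gives -0.5778; window check -0.3 ≤ -0.5778 < 1.3 is false → out
[8] lift (0,-3): star map gives 0.9083; window check -0.3 ≤ 0.9083 < 1.3 is true → IN Λ
[9] lift (-8,6): star map gives -9.8167; window check -0.3 ≤ -9.8167 < 1.3 is false → out

1, 5, 6, 8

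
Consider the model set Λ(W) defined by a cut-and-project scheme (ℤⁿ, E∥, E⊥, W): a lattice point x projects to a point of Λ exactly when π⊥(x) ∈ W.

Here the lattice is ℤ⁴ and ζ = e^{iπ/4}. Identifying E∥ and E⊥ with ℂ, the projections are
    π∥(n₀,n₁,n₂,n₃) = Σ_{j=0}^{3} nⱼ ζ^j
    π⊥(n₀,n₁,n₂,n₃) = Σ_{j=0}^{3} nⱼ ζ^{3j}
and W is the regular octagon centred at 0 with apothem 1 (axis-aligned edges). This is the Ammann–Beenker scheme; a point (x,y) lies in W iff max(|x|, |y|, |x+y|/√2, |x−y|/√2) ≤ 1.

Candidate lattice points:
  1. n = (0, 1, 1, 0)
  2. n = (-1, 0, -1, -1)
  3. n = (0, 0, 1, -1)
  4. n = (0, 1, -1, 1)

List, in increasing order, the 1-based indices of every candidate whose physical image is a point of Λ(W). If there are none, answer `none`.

π⊥(n) = n₀ + n₁ζ³ + n₂ζ⁶ + n₃ζ⁹ where ζ = e^{iπ/4}.
candidate 1: n = (0, 1, 1, 0) → π⊥ ≈ (-0.707107, -0.292893); max(|x|,|y|,|x±y|/√2) = 0.707107 ≤ 1 ⇒ ∈ W
candidate 2: n = (-1, 0, -1, -1) → π⊥ ≈ (-1.707107, +0.292893); max(|x|,|y|,|x±y|/√2) = 1.707107 > 1 ⇒ ∉ W
candidate 3: n = (0, 0, 1, -1) → π⊥ ≈ (-0.707107, -1.707107); max(|x|,|y|,|x±y|/√2) = 1.707107 > 1 ⇒ ∉ W
candidate 4: n = (0, 1, -1, 1) → π⊥ ≈ (+0.000000, +2.414214); max(|x|,|y|,|x±y|/√2) = 2.414214 > 1 ⇒ ∉ W

1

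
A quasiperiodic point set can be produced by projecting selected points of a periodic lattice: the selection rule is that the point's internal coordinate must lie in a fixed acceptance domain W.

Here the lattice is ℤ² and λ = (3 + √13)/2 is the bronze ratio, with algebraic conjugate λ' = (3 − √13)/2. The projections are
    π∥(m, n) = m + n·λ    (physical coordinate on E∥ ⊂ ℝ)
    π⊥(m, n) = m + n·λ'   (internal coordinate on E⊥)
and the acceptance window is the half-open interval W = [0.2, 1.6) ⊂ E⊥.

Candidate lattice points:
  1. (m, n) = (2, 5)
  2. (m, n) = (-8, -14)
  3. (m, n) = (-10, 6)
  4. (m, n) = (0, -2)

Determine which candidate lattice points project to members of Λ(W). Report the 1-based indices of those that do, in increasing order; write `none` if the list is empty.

1, 4

Compute λ' = (3−√13)/2 = -0.30278, so π⊥(m,n) = m -0.30278·n.
#1 (2,5): internal coord 2 + (5)·λ' = +0.48612; +0.48612 ∈ [0.2, 1.6) → IN Λ
#2 (-8,-14): internal coord -8 + (-14)·λ' = -3.76114; -3.76114 ∉ [0.2, 1.6) → out
#3 (-10,6): internal coord -10 + (6)·λ' = -11.81665; -11.81665 ∉ [0.2, 1.6) → out
#4 (0,-2): internal coord 0 + (-2)·λ' = +0.60555; +0.60555 ∈ [0.2, 1.6) → IN Λ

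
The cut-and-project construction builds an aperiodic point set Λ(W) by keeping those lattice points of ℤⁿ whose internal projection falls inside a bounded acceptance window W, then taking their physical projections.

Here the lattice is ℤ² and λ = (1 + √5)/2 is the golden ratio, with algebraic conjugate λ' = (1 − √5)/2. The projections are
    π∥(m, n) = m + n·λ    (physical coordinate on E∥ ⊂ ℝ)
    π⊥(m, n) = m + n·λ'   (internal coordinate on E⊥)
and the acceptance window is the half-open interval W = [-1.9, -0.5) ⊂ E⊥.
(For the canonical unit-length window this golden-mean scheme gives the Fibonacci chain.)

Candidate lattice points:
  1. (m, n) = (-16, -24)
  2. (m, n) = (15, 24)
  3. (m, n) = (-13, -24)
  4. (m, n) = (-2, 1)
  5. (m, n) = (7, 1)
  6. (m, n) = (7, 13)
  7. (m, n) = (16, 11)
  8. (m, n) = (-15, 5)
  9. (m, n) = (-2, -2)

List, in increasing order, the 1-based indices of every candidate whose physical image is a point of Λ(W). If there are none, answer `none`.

Compute λ' = (1−√5)/2 = -0.61803, so π⊥(m,n) = m -0.61803·n.
#1 (-16,-24): internal coord -16 + (-24)·λ' = -1.16718; -1.16718 ∈ [-1.9, -0.5) → IN Λ
#2 (15,24): internal coord 15 + (24)·λ' = +0.16718; +0.16718 ∉ [-1.9, -0.5) → out
#3 (-13,-24): internal coord -13 + (-24)·λ' = +1.83282; +1.83282 ∉ [-1.9, -0.5) → out
#4 (-2,1): internal coord -2 + (1)·λ' = -2.61803; -2.61803 ∉ [-1.9, -0.5) → out
#5 (7,1): internal coord 7 + (1)·λ' = +6.38197; +6.38197 ∉ [-1.9, -0.5) → out
#6 (7,13): internal coord 7 + (13)·λ' = -1.03444; -1.03444 ∈ [-1.9, -0.5) → IN Λ
#7 (16,11): internal coord 16 + (11)·λ' = +9.20163; +9.20163 ∉ [-1.9, -0.5) → out
#8 (-15,5): internal coord -15 + (5)·λ' = -18.09017; -18.09017 ∉ [-1.9, -0.5) → out
#9 (-2,-2): internal coord -2 + (-2)·λ' = -0.76393; -0.76393 ∈ [-1.9, -0.5) → IN Λ

1, 6, 9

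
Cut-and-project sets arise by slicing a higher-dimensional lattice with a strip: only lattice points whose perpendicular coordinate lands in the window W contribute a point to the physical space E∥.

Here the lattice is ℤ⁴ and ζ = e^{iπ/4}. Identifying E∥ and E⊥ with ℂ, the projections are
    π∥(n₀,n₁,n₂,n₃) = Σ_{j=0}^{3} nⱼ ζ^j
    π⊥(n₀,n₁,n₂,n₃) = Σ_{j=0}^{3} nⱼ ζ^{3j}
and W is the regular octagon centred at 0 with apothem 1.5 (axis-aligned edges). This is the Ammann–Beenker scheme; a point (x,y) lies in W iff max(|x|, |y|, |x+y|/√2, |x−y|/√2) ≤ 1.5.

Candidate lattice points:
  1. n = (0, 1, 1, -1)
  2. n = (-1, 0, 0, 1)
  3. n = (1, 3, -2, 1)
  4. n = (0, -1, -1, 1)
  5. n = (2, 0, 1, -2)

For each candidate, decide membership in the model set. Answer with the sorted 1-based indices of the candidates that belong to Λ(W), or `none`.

π⊥(n) = n₀ + n₁ζ³ + n₂ζ⁶ + n₃ζ⁹ where ζ = e^{iπ/4}.
candidate 1: n = (0, 1, 1, -1) → π⊥ ≈ (-1.41421, -1.00000); max(|x|,|y|,|x±y|/√2) = 1.70711 > 1.5 ⇒ ∉ W
candidate 2: n = (-1, 0, 0, 1) → π⊥ ≈ (-0.29289, +0.70711); max(|x|,|y|,|x±y|/√2) = 0.70711 ≤ 1.5 ⇒ ∈ W
candidate 3: n = (1, 3, -2, 1) → π⊥ ≈ (-0.41421, +4.82843); max(|x|,|y|,|x±y|/√2) = 4.82843 > 1.5 ⇒ ∉ W
candidate 4: n = (0, -1, -1, 1) → π⊥ ≈ (+1.41421, +1.00000); max(|x|,|y|,|x±y|/√2) = 1.70711 > 1.5 ⇒ ∉ W
candidate 5: n = (2, 0, 1, -2) → π⊥ ≈ (+0.58579, -2.41421); max(|x|,|y|,|x±y|/√2) = 2.41421 > 1.5 ⇒ ∉ W

2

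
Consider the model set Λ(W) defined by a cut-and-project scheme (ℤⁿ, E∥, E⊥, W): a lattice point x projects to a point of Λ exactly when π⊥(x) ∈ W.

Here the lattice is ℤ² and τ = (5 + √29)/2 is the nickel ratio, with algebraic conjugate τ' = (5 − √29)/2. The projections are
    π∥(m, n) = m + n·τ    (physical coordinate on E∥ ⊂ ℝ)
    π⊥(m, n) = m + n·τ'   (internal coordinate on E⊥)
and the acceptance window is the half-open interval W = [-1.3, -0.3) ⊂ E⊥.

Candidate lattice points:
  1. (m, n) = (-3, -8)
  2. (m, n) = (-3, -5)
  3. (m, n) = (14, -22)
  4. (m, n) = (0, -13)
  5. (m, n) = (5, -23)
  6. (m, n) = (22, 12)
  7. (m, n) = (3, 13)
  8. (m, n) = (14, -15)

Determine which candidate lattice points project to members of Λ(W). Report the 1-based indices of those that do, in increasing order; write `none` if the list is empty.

Numerically τ ≈ 5.19258 and τ' = −1/τ ≈ -0.19258.
[1] lift (-3,-8): star map gives -1.45934; window check -1.3 ≤ -1.45934 < -0.3 is false → out
[2] lift (-3,-5): star map gives -2.03709; window check -1.3 ≤ -2.03709 < -0.3 is false → out
[3] lift (14,-22): star map gives 18.23681; window check -1.3 ≤ 18.23681 < -0.3 is false → out
[4] lift (0,-13): star map gives 2.50357; window check -1.3 ≤ 2.50357 < -0.3 is false → out
[5] lift (5,-23): star map gives 9.42940; window check -1.3 ≤ 9.42940 < -0.3 is false → out
[6] lift (22,12): star map gives 19.68901; window check -1.3 ≤ 19.68901 < -0.3 is false → out
[7] lift (3,13): star map gives 0.49643; window check -1.3 ≤ 0.49643 < -0.3 is false → out
[8] lift (14,-15): star map gives 16.88874; window check -1.3 ≤ 16.88874 < -0.3 is false → out

none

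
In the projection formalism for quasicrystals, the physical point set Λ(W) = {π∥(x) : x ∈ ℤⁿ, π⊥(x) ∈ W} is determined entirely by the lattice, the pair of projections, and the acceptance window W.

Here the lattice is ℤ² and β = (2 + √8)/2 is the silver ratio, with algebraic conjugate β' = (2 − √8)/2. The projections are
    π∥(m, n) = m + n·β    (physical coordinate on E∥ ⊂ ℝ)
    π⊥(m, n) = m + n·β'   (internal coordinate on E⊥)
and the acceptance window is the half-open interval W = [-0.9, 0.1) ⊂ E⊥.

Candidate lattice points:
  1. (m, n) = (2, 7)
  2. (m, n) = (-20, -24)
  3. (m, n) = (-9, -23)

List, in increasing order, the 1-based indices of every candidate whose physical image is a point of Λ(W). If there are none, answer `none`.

1

Numerically β ≈ 2.41421 and β' = −1/β ≈ -0.41421.
[1] lift (2,7): star map gives -0.89949; window check -0.9 ≤ -0.89949 < 0.1 is true → IN Λ
[2] lift (-20,-24): star map gives -10.05887; window check -0.9 ≤ -10.05887 < 0.1 is false → out
[3] lift (-9,-23): star map gives 0.52691; window check -0.9 ≤ 0.52691 < 0.1 is false → out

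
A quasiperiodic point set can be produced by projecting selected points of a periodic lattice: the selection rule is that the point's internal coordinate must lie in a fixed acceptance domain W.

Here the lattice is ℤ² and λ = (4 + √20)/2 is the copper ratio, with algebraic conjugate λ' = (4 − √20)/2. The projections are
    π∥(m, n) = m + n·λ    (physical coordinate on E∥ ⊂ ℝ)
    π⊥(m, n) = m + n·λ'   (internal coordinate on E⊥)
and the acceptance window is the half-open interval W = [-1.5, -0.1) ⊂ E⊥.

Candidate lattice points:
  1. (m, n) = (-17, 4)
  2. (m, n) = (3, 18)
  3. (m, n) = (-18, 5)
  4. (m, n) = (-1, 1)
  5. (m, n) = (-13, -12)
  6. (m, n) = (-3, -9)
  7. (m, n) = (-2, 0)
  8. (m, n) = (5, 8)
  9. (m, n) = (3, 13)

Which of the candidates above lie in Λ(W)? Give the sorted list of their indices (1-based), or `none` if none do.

2, 4, 6

Numerically λ ≈ 4.2361 and λ' = −1/λ ≈ -0.2361.
#1 (-17,4): internal coord -17 + (4)·λ' = -17.9443; -17.9443 ∉ [-1.5, -0.1) → out
#2 (3,18): internal coord 3 + (18)·λ' = -1.2492; -1.2492 ∈ [-1.5, -0.1) → IN Λ
#3 (-18,5): internal coord -18 + (5)·λ' = -19.1803; -19.1803 ∉ [-1.5, -0.1) → out
#4 (-1,1): internal coord -1 + (1)·λ' = -1.2361; -1.2361 ∈ [-1.5, -0.1) → IN Λ
#5 (-13,-12): internal coord -13 + (-12)·λ' = -10.1672; -10.1672 ∉ [-1.5, -0.1) → out
#6 (-3,-9): internal coord -3 + (-9)·λ' = -0.8754; -0.8754 ∈ [-1.5, -0.1) → IN Λ
#7 (-2,0): internal coord -2 + (0)·λ' = -2.0000; -2.0000 ∉ [-1.5, -0.1) → out
#8 (5,8): internal coord 5 + (8)·λ' = +3.1115; +3.1115 ∉ [-1.5, -0.1) → out
#9 (3,13): internal coord 3 + (13)·λ' = -0.0689; -0.0689 ∉ [-1.5, -0.1) → out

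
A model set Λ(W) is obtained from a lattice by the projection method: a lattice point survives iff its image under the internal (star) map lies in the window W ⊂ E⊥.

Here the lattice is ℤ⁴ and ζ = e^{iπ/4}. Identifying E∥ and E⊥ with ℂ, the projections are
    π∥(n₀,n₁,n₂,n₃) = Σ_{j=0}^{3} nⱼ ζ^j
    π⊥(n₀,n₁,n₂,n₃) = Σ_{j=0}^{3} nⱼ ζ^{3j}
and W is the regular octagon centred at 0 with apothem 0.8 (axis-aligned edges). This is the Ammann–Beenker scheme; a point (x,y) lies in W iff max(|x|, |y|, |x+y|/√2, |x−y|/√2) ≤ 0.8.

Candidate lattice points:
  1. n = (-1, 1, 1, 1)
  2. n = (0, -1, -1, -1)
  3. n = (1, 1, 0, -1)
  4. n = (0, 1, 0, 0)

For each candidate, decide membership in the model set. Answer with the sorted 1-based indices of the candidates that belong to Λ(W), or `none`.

With ζ = e^{iπ/4} the internal vectors are ζ^0,ζ^3,ζ^6,ζ^9.
candidate 1: n = (-1, 1, 1, 1) → π⊥ ≈ (-1.0000, +0.4142); max(|x|,|y|,|x±y|/√2) = 1.0000 > 0.8 ⇒ ∉ W
candidate 2: n = (0, -1, -1, -1) → π⊥ ≈ (+0.0000, -0.4142); max(|x|,|y|,|x±y|/√2) = 0.4142 ≤ 0.8 ⇒ ∈ W
candidate 3: n = (1, 1, 0, -1) → π⊥ ≈ (-0.4142, +0.0000); max(|x|,|y|,|x±y|/√2) = 0.4142 ≤ 0.8 ⇒ ∈ W
candidate 4: n = (0, 1, 0, 0) → π⊥ ≈ (-0.7071, +0.7071); max(|x|,|y|,|x±y|/√2) = 1.0000 > 0.8 ⇒ ∉ W

2, 3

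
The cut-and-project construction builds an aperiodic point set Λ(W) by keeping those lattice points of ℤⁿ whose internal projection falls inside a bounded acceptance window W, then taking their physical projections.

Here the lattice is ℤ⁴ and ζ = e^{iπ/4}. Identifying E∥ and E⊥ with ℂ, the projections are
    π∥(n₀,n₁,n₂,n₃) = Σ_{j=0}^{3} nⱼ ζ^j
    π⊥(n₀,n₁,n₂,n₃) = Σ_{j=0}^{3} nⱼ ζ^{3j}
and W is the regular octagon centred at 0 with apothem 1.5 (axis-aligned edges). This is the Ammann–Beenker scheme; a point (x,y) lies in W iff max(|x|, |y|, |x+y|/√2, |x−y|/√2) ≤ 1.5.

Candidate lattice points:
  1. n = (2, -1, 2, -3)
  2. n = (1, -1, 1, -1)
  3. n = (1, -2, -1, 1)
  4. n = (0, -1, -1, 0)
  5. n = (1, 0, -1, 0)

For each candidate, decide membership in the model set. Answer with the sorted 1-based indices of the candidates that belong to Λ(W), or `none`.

4, 5

π⊥(n) = n₀ + n₁ζ³ + n₂ζ⁶ + n₃ζ⁹ where ζ = e^{iπ/4}.
candidate 1: n = (2, -1, 2, -3) → π⊥ ≈ (+0.585786, -4.828427); max(|x|,|y|,|x±y|/√2) = 4.828427 > 1.5 ⇒ ∉ W
candidate 2: n = (1, -1, 1, -1) → π⊥ ≈ (+1.000000, -2.414214); max(|x|,|y|,|x±y|/√2) = 2.414214 > 1.5 ⇒ ∉ W
candidate 3: n = (1, -2, -1, 1) → π⊥ ≈ (+3.121320, +0.292893); max(|x|,|y|,|x±y|/√2) = 3.121320 > 1.5 ⇒ ∉ W
candidate 4: n = (0, -1, -1, 0) → π⊥ ≈ (+0.707107, +0.292893); max(|x|,|y|,|x±y|/√2) = 0.707107 ≤ 1.5 ⇒ ∈ W
candidate 5: n = (1, 0, -1, 0) → π⊥ ≈ (+1.000000, +1.000000); max(|x|,|y|,|x±y|/√2) = 1.414214 ≤ 1.5 ⇒ ∈ W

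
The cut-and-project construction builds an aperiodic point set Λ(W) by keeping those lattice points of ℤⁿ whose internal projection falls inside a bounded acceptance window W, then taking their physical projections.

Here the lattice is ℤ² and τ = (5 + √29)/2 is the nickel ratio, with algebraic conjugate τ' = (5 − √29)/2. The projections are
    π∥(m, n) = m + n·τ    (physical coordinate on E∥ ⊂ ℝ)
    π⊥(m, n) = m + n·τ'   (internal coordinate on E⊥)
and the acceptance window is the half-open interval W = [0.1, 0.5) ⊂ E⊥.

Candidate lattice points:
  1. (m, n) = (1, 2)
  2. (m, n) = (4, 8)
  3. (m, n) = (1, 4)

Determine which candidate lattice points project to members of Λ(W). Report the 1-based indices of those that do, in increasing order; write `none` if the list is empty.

3

Compute τ' = (5−√29)/2 = -0.192582, so π⊥(m,n) = m -0.192582·n.
[1] lift (1,2): star map gives 0.614835; window check 0.1 ≤ 0.614835 < 0.5 is false → out
[2] lift (4,8): star map gives 2.459341; window check 0.1 ≤ 2.459341 < 0.5 is false → out
[3] lift (1,4): star map gives 0.229670; window check 0.1 ≤ 0.229670 < 0.5 is true → IN Λ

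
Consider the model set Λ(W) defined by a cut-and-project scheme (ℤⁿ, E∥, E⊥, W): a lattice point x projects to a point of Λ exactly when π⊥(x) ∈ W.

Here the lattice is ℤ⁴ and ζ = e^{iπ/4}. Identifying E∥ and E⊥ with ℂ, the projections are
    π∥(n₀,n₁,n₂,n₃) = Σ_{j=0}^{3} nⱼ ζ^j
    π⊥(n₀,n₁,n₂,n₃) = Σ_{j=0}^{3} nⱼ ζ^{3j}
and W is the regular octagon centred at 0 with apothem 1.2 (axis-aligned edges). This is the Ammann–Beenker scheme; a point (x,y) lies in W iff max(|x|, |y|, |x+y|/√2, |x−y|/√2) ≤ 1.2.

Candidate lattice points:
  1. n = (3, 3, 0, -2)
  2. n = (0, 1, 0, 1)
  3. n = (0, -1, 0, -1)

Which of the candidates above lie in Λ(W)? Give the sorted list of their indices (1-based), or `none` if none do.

1

π⊥(n) = n₀ + n₁ζ³ + n₂ζ⁶ + n₃ζ⁹ where ζ = e^{iπ/4}.
#1 (3, 3, 0, -2): internal (-0.53553, 0.70711); octagon support 0.87868 vs apothem 1.2 → ∈ W
#2 (0, 1, 0, 1): internal (0.00000, 1.41421); octagon support 1.41421 vs apothem 1.2 → ∉ W
#3 (0, -1, 0, -1): internal (0.00000, -1.41421); octagon support 1.41421 vs apothem 1.2 → ∉ W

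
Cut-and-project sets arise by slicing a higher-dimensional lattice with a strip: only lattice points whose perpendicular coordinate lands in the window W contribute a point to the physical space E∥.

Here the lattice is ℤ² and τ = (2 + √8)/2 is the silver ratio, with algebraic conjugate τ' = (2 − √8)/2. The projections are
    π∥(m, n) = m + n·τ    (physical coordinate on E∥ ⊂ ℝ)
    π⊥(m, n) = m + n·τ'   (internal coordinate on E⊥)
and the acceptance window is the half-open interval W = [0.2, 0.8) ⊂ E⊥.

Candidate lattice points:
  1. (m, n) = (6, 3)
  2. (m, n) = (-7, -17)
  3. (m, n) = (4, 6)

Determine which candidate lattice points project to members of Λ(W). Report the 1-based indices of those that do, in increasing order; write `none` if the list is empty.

Numerically τ ≈ 2.414214 and τ' = −1/τ ≈ -0.414214.
[1] lift (6,3): star map gives 4.757359; window check 0.2 ≤ 4.757359 < 0.8 is false → out
[2] lift (-7,-17): star map gives 0.041631; window check 0.2 ≤ 0.041631 < 0.8 is false → out
[3] lift (4,6): star map gives 1.514719; window check 0.2 ≤ 1.514719 < 0.8 is false → out

none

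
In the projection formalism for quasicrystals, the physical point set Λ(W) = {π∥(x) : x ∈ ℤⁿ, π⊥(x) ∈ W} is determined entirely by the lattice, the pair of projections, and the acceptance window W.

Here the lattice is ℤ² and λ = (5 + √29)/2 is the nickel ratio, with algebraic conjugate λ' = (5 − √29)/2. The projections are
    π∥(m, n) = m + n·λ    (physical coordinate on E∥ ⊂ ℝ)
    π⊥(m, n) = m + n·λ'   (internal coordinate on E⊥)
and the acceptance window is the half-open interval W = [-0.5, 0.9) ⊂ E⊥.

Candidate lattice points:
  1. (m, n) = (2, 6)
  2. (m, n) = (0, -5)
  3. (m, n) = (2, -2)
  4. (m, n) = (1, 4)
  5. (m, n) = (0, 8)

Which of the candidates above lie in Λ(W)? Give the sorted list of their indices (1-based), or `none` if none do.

Numerically λ ≈ 5.1926 and λ' = −1/λ ≈ -0.1926.
candidate 1: (m,n)=(2,6) → π∥ = 2+6·λ ≈ 33.1555, π⊥ = 2+6·λ' ≈ 0.8445 ∈ [-0.5, 0.9) ⇒ IN Λ
candidate 2: (m,n)=(0,-5) → π∥ = 0-5·λ ≈ -25.9629, π⊥ = 0-5·λ' ≈ 0.9629 ∉ [-0.5, 0.9) ⇒ out
candidate 3: (m,n)=(2,-2) → π∥ = 2-2·λ ≈ -8.3852, π⊥ = 2-2·λ' ≈ 2.3852 ∉ [-0.5, 0.9) ⇒ out
candidate 4: (m,n)=(1,4) → π∥ = 1+4·λ ≈ 21.7703, π⊥ = 1+4·λ' ≈ 0.2297 ∈ [-0.5, 0.9) ⇒ IN Λ
candidate 5: (m,n)=(0,8) → π∥ = 0+8·λ ≈ 41.5407, π⊥ = 0+8·λ' ≈ -1.5407 ∉ [-0.5, 0.9) ⇒ out

1, 4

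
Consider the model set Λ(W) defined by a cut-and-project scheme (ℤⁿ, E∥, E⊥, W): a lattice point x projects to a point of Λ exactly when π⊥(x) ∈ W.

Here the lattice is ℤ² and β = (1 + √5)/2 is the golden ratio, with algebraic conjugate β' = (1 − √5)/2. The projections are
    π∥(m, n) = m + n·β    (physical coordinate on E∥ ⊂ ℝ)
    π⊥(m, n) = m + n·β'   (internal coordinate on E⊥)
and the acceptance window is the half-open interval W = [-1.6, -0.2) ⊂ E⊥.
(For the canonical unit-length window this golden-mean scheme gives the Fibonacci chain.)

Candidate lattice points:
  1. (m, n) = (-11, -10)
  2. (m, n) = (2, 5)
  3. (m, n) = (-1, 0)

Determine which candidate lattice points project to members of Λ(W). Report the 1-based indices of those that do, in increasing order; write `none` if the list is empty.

2, 3

β' = (1−√5)/2 ≈ -0.618034.
[1] lift (-11,-10): star map gives -4.819660; window check -1.6 ≤ -4.819660 < -0.2 is false → out
[2] lift (2,5): star map gives -1.090170; window check -1.6 ≤ -1.090170 < -0.2 is true → IN Λ
[3] lift (-1,0): star map gives -1.000000; window check -1.6 ≤ -1.000000 < -0.2 is true → IN Λ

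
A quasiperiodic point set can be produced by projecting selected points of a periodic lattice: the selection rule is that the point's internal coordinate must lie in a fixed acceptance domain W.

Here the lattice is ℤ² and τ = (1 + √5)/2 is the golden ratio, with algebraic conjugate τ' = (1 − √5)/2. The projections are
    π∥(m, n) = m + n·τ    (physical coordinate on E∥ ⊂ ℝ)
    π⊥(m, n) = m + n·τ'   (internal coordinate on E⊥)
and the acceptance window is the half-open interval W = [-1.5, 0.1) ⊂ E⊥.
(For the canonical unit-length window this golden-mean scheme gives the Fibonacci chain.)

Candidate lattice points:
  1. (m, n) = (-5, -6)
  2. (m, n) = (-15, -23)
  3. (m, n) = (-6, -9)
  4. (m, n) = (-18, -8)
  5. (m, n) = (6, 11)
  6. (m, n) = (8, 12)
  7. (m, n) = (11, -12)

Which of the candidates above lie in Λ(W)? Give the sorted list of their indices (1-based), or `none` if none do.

τ' = (1−√5)/2 ≈ -0.618034.
candidate 1: (m,n)=(-5,-6) → π∥ = -5-6·τ ≈ -14.708204, π⊥ = -5-6·τ' ≈ -1.291796 ∈ [-1.5, 0.1) ⇒ IN Λ
candidate 2: (m,n)=(-15,-23) → π∥ = -15-23·τ ≈ -52.214782, π⊥ = -15-23·τ' ≈ -0.785218 ∈ [-1.5, 0.1) ⇒ IN Λ
candidate 3: (m,n)=(-6,-9) → π∥ = -6-9·τ ≈ -20.562306, π⊥ = -6-9·τ' ≈ -0.437694 ∈ [-1.5, 0.1) ⇒ IN Λ
candidate 4: (m,n)=(-18,-8) → π∥ = -18-8·τ ≈ -30.944272, π⊥ = -18-8·τ' ≈ -13.055728 ∉ [-1.5, 0.1) ⇒ out
candidate 5: (m,n)=(6,11) → π∥ = 6+11·τ ≈ 23.798374, π⊥ = 6+11·τ' ≈ -0.798374 ∈ [-1.5, 0.1) ⇒ IN Λ
candidate 6: (m,n)=(8,12) → π∥ = 8+12·τ ≈ 27.416408, π⊥ = 8+12·τ' ≈ 0.583592 ∉ [-1.5, 0.1) ⇒ out
candidate 7: (m,n)=(11,-12) → π∥ = 11-12·τ ≈ -8.416408, π⊥ = 11-12·τ' ≈ 18.416408 ∉ [-1.5, 0.1) ⇒ out

1, 2, 3, 5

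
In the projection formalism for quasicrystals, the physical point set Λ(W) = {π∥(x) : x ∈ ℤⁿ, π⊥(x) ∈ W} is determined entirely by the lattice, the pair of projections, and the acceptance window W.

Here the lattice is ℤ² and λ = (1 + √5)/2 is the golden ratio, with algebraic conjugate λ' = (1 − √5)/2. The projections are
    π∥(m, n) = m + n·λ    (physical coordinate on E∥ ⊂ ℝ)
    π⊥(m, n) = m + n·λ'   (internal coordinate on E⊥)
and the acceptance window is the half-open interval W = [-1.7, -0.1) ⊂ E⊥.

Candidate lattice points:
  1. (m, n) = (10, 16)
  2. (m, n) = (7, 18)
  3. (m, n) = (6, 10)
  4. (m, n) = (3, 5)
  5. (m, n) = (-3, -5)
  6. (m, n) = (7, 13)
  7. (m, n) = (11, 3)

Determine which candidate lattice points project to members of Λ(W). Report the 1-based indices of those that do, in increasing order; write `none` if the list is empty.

Numerically λ ≈ 1.61803 and λ' = −1/λ ≈ -0.61803.
#1 (10,16): internal coord 10 + (16)·λ' = +0.11146; +0.11146 ∉ [-1.7, -0.1) → out
#2 (7,18): internal coord 7 + (18)·λ' = -4.12461; -4.12461 ∉ [-1.7, -0.1) → out
#3 (6,10): internal coord 6 + (10)·λ' = -0.18034; -0.18034 ∈ [-1.7, -0.1) → IN Λ
#4 (3,5): internal coord 3 + (5)·λ' = -0.09017; -0.09017 ∉ [-1.7, -0.1) → out
#5 (-3,-5): internal coord -3 + (-5)·λ' = +0.09017; +0.09017 ∉ [-1.7, -0.1) → out
#6 (7,13): internal coord 7 + (13)·λ' = -1.03444; -1.03444 ∈ [-1.7, -0.1) → IN Λ
#7 (11,3): internal coord 11 + (3)·λ' = +9.14590; +9.14590 ∉ [-1.7, -0.1) → out

3, 6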